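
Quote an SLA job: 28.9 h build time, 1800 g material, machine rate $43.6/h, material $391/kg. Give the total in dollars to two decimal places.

Machine cost = 43.6 × 28.9, so $1260.04.
Material charge = 391 × 1800/1000, so $703.80.
Job cost: 1260.04 + 703.80 = $1963.84.

$1963.84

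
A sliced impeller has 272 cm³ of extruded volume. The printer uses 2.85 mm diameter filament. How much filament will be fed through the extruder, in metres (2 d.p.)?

42.64 m

Cross-section of 2.85 mm filament: π·(2.85/2)² = 6.3794 mm².
L = 272000 mm³ / 6.3794 mm² = 42637.24 mm, i.e. 42.64 m.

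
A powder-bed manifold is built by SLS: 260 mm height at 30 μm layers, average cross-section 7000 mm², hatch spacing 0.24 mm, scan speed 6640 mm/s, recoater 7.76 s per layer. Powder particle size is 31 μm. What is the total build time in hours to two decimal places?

29.26 hours

Layer count = ceil(260 / 0.03) = 8667.
Hatch length per layer = 7000 / 0.24 = 29166.7 mm.
Laser time per layer: 29166.7 / 6640 → 4.3926 s.
Per-layer time: 4.3926 + 7.76 → 12.1526 s.
Total: 8667 × 12.1526 s = 105326.5842 s → 29.26 hours.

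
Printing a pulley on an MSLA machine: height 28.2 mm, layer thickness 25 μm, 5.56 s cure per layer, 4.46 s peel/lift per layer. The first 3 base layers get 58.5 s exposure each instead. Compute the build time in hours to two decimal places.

3.18 hours

Number of layers: 28.2 / 0.025 → 1128 (rounded up).
Base layers: 3 × (58.5 + 4.46) → 188.88 s.
Remaining layers = 1125 × (5.56 + 4.46), so 11272.5 s.
Sum: 188.88 + 11272.5 = 11461.38 s → 3.18 hours.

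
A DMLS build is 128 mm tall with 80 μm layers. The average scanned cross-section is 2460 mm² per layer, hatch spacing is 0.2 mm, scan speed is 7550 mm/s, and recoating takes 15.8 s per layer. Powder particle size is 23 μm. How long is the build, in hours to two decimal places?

Layer count = ceil(128 / 0.08) = 1600.
Per-layer scan distance = 2460 / 0.2 = 12300 mm.
Laser time per layer = 12300 / 7550 = 1.6291 s.
Layer cycle: 1.6291 + 15.8 → 17.4291 s.
Build time = 1600 × 17.4291 = 27886.56 s = 7.75 hours.

7.75 hours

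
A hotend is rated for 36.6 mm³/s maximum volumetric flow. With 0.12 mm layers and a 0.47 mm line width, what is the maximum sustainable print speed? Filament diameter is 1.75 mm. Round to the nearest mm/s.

A = 0.12 × 0.47, so 0.0564 mm².
Max speed = 36.6 / 0.0564 = 648.94 ≈ 649 mm/s.

649 mm/s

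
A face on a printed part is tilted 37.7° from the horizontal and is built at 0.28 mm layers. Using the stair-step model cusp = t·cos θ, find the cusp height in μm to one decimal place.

cos(37.7°) = 0.7912, so cusp = 0.28 × 0.7912 = 0.221536 mm → 221.5 μm.

221.5 μm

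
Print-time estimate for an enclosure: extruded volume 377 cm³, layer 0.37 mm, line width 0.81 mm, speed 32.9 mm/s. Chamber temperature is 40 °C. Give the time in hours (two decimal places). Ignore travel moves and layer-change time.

Bead cross-section = 0.37 × 0.81, so 0.2997 mm².
Total extruded path = 377000/0.2997 = 1257924.6 mm.
Time extruding = 1257924.6 / 32.9, so 38234.8 s.
Converting: 38234.8 s = 10.62 hours.

10.62 hours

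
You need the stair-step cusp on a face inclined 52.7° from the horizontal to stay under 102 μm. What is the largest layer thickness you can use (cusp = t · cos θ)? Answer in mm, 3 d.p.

0.168 mm

t = h_c / cos θ = 0.102 / 0.6060 = 0.168 mm.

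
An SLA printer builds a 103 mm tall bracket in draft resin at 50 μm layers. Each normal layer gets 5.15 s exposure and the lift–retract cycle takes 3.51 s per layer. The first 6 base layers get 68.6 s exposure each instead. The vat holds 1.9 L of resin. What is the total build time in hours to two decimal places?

Number of layers: 103 / 0.05 → 2060 (rounded up).
Burn-in layers: 6 × (68.6 + 3.51) → 432.66 s.
Remaining layers = 2054 × (5.15 + 3.51), so 17787.64 s.
Total = 432.66 + 17787.64 = 18220.3 s = 5.06 hours.

5.06 hours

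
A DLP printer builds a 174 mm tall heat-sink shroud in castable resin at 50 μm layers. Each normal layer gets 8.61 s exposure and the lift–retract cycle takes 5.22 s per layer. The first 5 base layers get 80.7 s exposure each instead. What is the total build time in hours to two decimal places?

13.47 hours

Layer count = ceil(174 / 0.05) = 3480.
Bottom layers = 5 × (80.7 + 5.22), so 429.6 s.
Regular layers: 3475 × (8.61 + 5.22) → 48059.25 s.
Sum: 429.6 + 48059.25 = 48488.85 s → 13.47 hours.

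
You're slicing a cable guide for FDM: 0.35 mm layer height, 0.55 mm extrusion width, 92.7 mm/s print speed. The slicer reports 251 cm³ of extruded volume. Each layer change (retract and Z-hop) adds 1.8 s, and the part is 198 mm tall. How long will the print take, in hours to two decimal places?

4.19 hours

Extrusion cross-section = 0.35 × 0.55 = 0.1925 mm².
Toolpath length = 251 cm³ / 0.1925 mm² = 251000 / 0.1925 = 1303896.1 mm.
Print-move time: 1303896.1 / 92.7 → 14065.8 s.
Number of layers: 198 / 0.35 → 566 (rounded up).
Non-print overhead = 566 × 1.8, so 1018.8 s.
Total = 14065.8 + 1018.8 = 15084.6 s = 4.19 hours.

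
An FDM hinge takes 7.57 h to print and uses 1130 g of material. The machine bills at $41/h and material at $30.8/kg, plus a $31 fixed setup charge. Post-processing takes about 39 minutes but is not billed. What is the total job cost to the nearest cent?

$376.17

Machine-time cost = 41 × 7.57 = $310.37.
Feedstock cost = 30.8 × 1130/1000 = $34.804.
Adding setup: 310.37 + 34.804 + 31 → 376.174 ≈ $376.17.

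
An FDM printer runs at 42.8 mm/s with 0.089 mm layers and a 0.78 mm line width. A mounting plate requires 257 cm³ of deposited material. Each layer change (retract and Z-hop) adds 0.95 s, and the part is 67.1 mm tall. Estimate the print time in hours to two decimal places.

24.23 hours

Bead cross-section = 0.089 × 0.78, so 0.06942 mm².
Total extruded path = 257000/0.06942 = 3702103.1 mm.
Time extruding = 3702103.1 / 42.8 = 86497.7 s.
Layer count = ceil(67.1 / 0.089) = 754.
Z-hop total: 754 × 0.95 → 716.3 s.
Altogether 86497.7 + 716.3 = 87214 s, i.e. 24.23 hours.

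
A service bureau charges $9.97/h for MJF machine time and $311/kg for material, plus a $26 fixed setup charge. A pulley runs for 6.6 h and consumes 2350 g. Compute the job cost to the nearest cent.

Machine-time cost = 9.97 × 6.6, so $65.802.
Feedstock cost = 311 × 2350/1000, so $730.85.
Total = 65.802 + 730.85 + 26 = 822.652 ≈ $822.65.

$822.65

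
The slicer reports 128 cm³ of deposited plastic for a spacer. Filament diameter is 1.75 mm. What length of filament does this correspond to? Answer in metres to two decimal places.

53.22 m

A = π r² = π × 0.875² = 2.4053 mm².
Length = 128 cm³ / 2.4053 mm² = 128000 / 2.4053 = 53215.82 mm = 53.22 m.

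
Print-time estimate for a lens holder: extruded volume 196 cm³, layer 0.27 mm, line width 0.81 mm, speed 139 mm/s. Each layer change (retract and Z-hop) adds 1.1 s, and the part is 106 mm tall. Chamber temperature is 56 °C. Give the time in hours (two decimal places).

Bead cross-section: 0.27 × 0.81 → 0.2187 mm².
Toolpath length = 196 cm³ / 0.2187 mm² = 196000 / 0.2187 = 896204.8 mm.
Extrusion time = 896204.8 / 139, so 6447.5 s.
Number of layers: 106 / 0.27 → 393 (rounded up).
Non-print overhead: 393 × 1.1 → 432.3 s.
Altogether 6447.5 + 432.3 = 6879.8 s, i.e. 1.91 hours.

1.91 hours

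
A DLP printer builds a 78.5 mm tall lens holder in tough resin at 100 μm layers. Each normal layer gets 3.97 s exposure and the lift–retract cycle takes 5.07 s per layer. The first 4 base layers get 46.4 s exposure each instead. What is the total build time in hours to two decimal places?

2.02 hours

Number of layers: 78.5 / 0.1 → 785 (rounded up).
Burn-in layers = 4 × (46.4 + 5.07), so 205.88 s.
Normal layers = 781 × (3.97 + 5.07), so 7060.24 s.
Total = 205.88 + 7060.24 = 7266.12 s = 2.02 hours.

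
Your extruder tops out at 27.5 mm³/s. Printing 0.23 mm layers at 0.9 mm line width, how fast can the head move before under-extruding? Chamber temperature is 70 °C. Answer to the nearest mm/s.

133 mm/s

A = 0.23 × 0.9 = 0.207 mm².
v_max = Q/A = 27.5/0.207 = 132.85 mm/s → 133 mm/s.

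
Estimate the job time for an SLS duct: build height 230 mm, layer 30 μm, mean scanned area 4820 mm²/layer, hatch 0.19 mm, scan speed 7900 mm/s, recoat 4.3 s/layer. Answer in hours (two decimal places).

16.00 hours

Layers = ⌈230/0.03⌉ = 7667.
Scan path per layer = 4820 / 0.19 = 25368.4 mm.
Per-layer scan time: 25368.4 / 7900 → 3.2112 s.
Per-layer time: 3.2112 + 4.3 → 7.5112 s.
Build time = 7667 × 7.5112 = 57588.3704 s = 16.00 hours.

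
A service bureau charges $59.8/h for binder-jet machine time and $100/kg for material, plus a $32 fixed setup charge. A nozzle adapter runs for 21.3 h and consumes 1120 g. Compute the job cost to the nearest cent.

$1417.74

Time charge = 59.8 × 21.3 = $1273.74.
Material cost = 100 × 1120/1000, so $112.00.
Adding setup: 1273.74 + 112.00 + 32 → $1417.74.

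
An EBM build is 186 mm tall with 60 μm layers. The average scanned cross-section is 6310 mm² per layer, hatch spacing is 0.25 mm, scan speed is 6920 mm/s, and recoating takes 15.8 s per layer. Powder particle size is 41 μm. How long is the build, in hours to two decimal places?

16.75 hours

Number of layers: 186 / 0.06 → 3100 (rounded up).
Per-layer scan distance = 6310 / 0.25 = 25240 mm.
Scan time per layer: 25240 / 6920 → 3.6474 s.
Per-layer time: 3.6474 + 15.8 → 19.4474 s.
3100 layers × 19.4474 s/layer = 60286.94 s, i.e. 16.75 hours.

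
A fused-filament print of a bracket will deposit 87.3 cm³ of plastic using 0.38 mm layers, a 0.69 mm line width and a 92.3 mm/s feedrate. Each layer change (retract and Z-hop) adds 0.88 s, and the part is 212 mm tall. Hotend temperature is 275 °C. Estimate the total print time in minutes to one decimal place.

68.3 minutes

Extrusion cross-section = 0.38 × 0.69 = 0.2622 mm².
Toolpath length = 87.3 cm³ / 0.2622 mm² = 87300 / 0.2622 = 332951.9 mm.
Extrusion time: 332951.9 / 92.3 → 3607.3 s.
Layers = ⌈212/0.38⌉ = 558.
Non-print overhead: 558 × 0.88 → 491.04 s.
Altogether 3607.3 + 491.04 = 4098.34 s, i.e. 68.3 minutes.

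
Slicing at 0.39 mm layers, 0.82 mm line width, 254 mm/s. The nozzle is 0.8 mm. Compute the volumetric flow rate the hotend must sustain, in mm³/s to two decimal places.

81.23

A = 0.39 × 0.82, so 0.3198 mm².
Q = v·A = 254 × 0.3198 = 81.23 mm³/s.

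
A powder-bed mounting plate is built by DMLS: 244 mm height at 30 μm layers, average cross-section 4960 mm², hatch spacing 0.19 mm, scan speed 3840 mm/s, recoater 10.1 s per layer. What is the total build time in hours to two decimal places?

38.18 hours

Layers = ⌈244/0.03⌉ = 8134.
Per-layer scan distance: 4960 / 0.19 → 26105.3 mm.
Laser time per layer = 26105.3 / 3840 = 6.7983 s.
Time per layer = 6.7983 + 10.1, so 16.8983 s.
Build time = 8134 × 16.8983 = 137450.7722 s = 38.18 hours.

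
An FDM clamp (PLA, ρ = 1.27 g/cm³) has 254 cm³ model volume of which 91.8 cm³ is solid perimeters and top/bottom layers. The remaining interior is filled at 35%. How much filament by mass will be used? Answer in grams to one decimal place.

Infill region = 254 − 91.8 = 162.2 cm³.
Deposited infill: 0.35 × 162.2 → 56.77 cm³.
Deposited volume: 91.8 + 56.77 → 148.57 cm³.
Mass = 148.57 × 1.27, so 188.6839 g.

188.7 g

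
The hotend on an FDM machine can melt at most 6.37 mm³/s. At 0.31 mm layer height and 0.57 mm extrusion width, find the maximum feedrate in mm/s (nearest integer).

36 mm/s

Extrusion cross-section = 0.31 × 0.57, so 0.1767 mm².
Max speed = 6.37 / 0.1767 = 36.05 ≈ 36 mm/s.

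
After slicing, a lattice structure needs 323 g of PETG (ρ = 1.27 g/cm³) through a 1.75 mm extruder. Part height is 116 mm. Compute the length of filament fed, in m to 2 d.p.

Volume = 323 g / 1.27 g·cm⁻³ = 254.3307 cm³ = 254330.7 mm³.
Filament cross-section = π × (1.75/2)² = 2.4053 mm².
L = V/A = 254330.7/2.4053 = 105737.62 mm → 105.74 m.

105.74 m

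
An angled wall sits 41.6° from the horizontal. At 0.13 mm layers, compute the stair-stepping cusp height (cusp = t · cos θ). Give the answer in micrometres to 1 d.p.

cos(41.6°) = 0.7478, so cusp = 0.13 × 0.7478 = 0.097214 mm → 97.2 μm.

97.2 μm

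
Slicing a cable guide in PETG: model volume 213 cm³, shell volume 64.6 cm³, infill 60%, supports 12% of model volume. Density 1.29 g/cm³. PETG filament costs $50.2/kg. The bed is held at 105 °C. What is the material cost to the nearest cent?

Infill region = 213 − 64.6, so 148.4 cm³.
Infill deposited = 0.60 × 148.4, so 89.04 cm³.
Support = 0.12 × 213, so 25.56 cm³.
Total extruded: 64.6 + 89.04 + 25.56 → 179.2 cm³.
Mass = 179.2 × 1.29 = 231.168 g.
At $50.2/kg: 231.168/1000 × 50.2 = $11.60.

$11.60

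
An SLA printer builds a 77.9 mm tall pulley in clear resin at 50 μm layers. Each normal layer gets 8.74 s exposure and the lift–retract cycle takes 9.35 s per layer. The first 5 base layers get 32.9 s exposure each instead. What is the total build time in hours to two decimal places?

Layer count = ceil(77.9 / 0.05) = 1558.
Bottom layers = 5 × (32.9 + 9.35), so 211.25 s.
Remaining layers = 1553 × (8.74 + 9.35) = 28093.77 s.
Sum: 211.25 + 28093.77 = 28305.02 s → 7.86 hours.

7.86 hours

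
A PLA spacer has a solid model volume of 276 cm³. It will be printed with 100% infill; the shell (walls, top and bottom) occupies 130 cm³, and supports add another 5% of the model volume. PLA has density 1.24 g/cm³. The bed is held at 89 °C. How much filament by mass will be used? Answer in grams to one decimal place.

Volume inside the shell = 276 − 130, so 146 cm³.
Infill deposited = 1.00 × 146, so 146 cm³.
Support: 0.05 × 276 → 13.8 cm³.
Deposited volume = 130 + 146 + 13.8, so 289.8 cm³.
Mass = 289.8 × 1.24, so 359.352 g.

359.4 g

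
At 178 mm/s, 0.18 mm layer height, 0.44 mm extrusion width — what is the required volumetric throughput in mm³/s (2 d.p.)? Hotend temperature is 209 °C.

14.10

Extrusion cross-section = 0.18 × 0.44 = 0.0792 mm².
Volumetric flow = 178 × 0.0792 = 14.10 mm³/s.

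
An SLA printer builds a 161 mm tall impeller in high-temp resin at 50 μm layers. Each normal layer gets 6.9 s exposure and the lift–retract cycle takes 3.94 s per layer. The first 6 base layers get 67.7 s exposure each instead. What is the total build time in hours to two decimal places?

9.80 hours

Number of layers: 161 / 0.05 → 3220 (rounded up).
Burn-in layers = 6 × (67.7 + 3.94) = 429.84 s.
Remaining layers: 3214 × (6.9 + 3.94) → 34839.76 s.
Total = 429.84 + 34839.76 = 35269.6 s = 9.80 hours.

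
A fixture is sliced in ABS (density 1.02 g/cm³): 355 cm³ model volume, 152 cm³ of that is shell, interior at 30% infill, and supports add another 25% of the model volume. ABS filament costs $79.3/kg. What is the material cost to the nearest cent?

Infill region = 355 − 152, so 203 cm³.
Infill volume: 0.30 × 203 → 60.9 cm³.
Support = 0.25 × 355, so 88.75 cm³.
Total printed volume: 152 + 60.9 + 88.75 → 301.65 cm³.
Mass: 301.65 × 1.02 → 307.683 g.
Cost = 307.683 g / 1000 × $79.3/kg = $24.40.

$24.40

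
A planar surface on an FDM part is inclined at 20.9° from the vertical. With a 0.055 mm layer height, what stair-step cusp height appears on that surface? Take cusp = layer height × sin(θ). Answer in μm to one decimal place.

19.6 μm

Cusp = layer height × sin(20.9°) = 0.055 × 0.3567 = 0.019619 mm = 19.6 μm.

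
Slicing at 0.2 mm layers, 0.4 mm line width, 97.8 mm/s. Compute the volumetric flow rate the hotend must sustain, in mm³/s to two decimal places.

7.82

A: 0.2 × 0.4 → 0.08 mm².
Volumetric flow = 97.8 × 0.08 = 7.82 mm³/s.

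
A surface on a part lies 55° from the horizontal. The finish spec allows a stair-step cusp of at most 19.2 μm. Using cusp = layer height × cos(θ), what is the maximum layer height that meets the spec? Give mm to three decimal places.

t = h_c / cos θ = 0.0192 / 0.5736 = 0.033 mm.

0.033 mm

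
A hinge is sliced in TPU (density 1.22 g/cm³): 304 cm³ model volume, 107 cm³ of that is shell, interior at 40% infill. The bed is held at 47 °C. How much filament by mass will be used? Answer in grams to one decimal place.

226.7 g

Interior volume: 304 − 107 → 197 cm³.
Infill volume = 0.40 × 197 = 78.8 cm³.
Total extruded = 107 + 78.8 = 185.8 cm³.
Mass: 185.8 × 1.22 → 226.676 g.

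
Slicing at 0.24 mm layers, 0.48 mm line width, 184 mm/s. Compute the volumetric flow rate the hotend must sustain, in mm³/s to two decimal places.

Extrusion cross-section = 0.24 × 0.48, so 0.1152 mm².
Q = v·A = 184 × 0.1152 = 21.20 mm³/s.

21.20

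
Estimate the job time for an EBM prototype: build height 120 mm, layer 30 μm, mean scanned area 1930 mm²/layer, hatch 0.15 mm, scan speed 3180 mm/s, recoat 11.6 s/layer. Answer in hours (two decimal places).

Layer count = ceil(120 / 0.03) = 4000.
Hatch length per layer = 1930 / 0.15 = 12866.7 mm.
Per-layer scan time = 12866.7 / 3180, so 4.0461 s.
Per-layer time = 4.0461 + 11.6, so 15.6461 s.
Build time = 4000 × 15.6461 = 62584.4 s = 17.38 hours.

17.38 hours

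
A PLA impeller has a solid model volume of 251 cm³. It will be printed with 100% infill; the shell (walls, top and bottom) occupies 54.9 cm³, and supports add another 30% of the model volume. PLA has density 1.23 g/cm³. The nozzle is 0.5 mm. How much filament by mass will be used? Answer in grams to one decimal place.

401.3 g

Volume inside the shell = 251 − 54.9, so 196.1 cm³.
Deposited infill: 1.00 × 196.1 → 196.1 cm³.
Support = 0.30 × 251, so 75.3 cm³.
Total printed volume: 54.9 + 196.1 + 75.3 → 326.3 cm³.
Mass: 326.3 × 1.23 → 401.349 g.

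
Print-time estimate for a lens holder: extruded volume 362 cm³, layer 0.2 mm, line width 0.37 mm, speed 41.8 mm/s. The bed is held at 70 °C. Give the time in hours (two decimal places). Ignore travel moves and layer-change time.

Bead cross-section = 0.2 × 0.37, so 0.074 mm².
Total extruded path = 362000/0.074 = 4891891.9 mm.
Extrusion time: 4891891.9 / 41.8 → 117030.9 s.
Converting: 117030.9 s = 32.51 hours.

32.51 hours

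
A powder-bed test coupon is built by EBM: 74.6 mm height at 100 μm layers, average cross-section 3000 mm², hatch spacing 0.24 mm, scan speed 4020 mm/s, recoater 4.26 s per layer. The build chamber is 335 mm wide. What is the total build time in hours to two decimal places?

Number of layers: 74.6 / 0.1 → 746 (rounded up).
Scan path per layer = 3000 / 0.24, so 12500 mm.
Beam time per layer = 12500 / 4020 = 3.1095 s.
Time per layer = 3.1095 + 4.26 = 7.3695 s.
Total: 746 × 7.3695 s = 5497.647 s → 1.53 hours.

1.53 hours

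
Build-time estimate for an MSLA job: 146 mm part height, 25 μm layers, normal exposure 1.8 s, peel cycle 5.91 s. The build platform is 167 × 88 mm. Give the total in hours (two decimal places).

Layer count = ceil(146 / 0.025) = 5840.
Per-layer time = 1.8 + 5.91 = 7.71 s.
Total = 5840 × 7.71 = 45026.4 s = 12.51 hours.

12.51 hours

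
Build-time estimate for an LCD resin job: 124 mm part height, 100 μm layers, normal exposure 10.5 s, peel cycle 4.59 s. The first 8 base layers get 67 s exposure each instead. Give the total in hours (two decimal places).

5.32 hours

Number of layers: 124 / 0.1 → 1240 (rounded up).
Base layers = 8 × (67 + 4.59), so 572.72 s.
Remaining layers: 1232 × (10.5 + 4.59) → 18590.88 s.
Total = 572.72 + 18590.88 = 19163.6 s = 5.32 hours.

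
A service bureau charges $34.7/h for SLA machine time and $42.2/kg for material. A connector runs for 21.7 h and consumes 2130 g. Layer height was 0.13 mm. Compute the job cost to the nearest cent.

$842.88

Machine cost = 34.7 × 21.7 = $752.99.
Material cost = 42.2 × 2130/1000, so $89.886.
Total = 752.99 + 89.886 = 842.876 ≈ $842.88.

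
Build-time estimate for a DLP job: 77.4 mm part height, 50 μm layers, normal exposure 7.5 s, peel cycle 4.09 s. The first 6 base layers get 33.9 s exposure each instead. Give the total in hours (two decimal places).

Number of layers: 77.4 / 0.05 → 1548 (rounded up).
Bottom layers: 6 × (33.9 + 4.09) → 227.94 s.
Regular layers = 1542 × (7.5 + 4.09), so 17871.78 s.
Total = 227.94 + 17871.78 = 18099.72 s = 5.03 hours.

5.03 hours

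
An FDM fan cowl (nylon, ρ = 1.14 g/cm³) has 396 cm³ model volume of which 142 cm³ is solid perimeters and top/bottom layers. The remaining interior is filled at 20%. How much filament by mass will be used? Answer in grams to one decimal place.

Volume inside the shell: 396 − 142 → 254 cm³.
Infill volume: 0.20 × 254 → 50.8 cm³.
Deposited volume: 142 + 50.8 → 192.8 cm³.
Mass: 192.8 × 1.14 → 219.792 g.

219.8 g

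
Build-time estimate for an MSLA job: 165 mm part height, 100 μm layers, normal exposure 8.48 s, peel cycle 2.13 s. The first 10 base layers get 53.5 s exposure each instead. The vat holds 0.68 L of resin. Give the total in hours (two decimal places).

4.99 hours

Layer count = ceil(165 / 0.1) = 1650.
Base layers: 10 × (53.5 + 2.13) → 556.3 s.
Normal layers = 1640 × (8.48 + 2.13) = 17400.4 s.
Total = 556.3 + 17400.4 = 17956.7 s = 4.99 hours.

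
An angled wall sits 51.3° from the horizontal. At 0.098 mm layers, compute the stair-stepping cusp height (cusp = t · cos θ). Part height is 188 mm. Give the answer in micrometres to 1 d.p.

61.3 μm

cos(51.3°) = 0.6252, so cusp = 0.098 × 0.6252 = 0.06127 mm → 61.3 μm.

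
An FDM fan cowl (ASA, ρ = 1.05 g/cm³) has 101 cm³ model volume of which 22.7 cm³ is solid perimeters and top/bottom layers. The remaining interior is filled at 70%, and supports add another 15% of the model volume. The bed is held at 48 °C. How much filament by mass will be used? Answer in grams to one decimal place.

Infill region = 101 − 22.7 = 78.3 cm³.
Infill volume = 0.70 × 78.3 = 54.81 cm³.
Support = 0.15 × 101 = 15.15 cm³.
Total extruded = 22.7 + 54.81 + 15.15, so 92.66 cm³.
Mass = 92.66 × 1.05, so 97.293 g.

97.3 g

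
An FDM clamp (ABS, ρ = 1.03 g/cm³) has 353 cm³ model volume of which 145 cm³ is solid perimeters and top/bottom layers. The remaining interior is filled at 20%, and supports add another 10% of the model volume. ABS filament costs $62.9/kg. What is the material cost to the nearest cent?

Volume inside the shell: 353 − 145 → 208 cm³.
Deposited infill = 0.20 × 208, so 41.6 cm³.
Support = 0.10 × 353, so 35.3 cm³.
Total printed volume: 145 + 41.6 + 35.3 → 221.9 cm³.
Mass = 221.9 × 1.03 = 228.557 g.
At $62.9/kg: 228.557/1000 × 62.9 = $14.38.

$14.38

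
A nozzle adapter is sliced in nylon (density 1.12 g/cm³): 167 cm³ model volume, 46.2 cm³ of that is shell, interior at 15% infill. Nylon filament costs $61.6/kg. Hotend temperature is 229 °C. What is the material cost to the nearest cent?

$4.44

Volume inside the shell = 167 − 46.2, so 120.8 cm³.
Infill volume = 0.15 × 120.8 = 18.12 cm³.
Total extruded: 46.2 + 18.12 → 64.32 cm³.
Mass = 64.32 × 1.12, so 72.0384 g.
Cost = 72.0384 g / 1000 × $61.6/kg = $4.44.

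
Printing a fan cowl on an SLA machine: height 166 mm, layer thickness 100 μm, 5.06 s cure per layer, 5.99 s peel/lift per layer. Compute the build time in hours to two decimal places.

Layer count = ceil(166 / 0.1) = 1660.
Per-layer time = 5.06 + 5.99, so 11.05 s.
Build time: 1660 × 11.05 s = 18343 s, i.e. 5.10 hours.

5.10 hours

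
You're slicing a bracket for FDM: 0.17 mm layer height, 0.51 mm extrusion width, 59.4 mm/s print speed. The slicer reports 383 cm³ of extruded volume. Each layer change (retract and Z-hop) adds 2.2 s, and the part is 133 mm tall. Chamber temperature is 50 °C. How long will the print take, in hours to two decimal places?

Extrusion cross-section = 0.17 × 0.51, so 0.0867 mm².
Total extruded path = 383000/0.0867 = 4417531.7 mm.
Extrusion time: 4417531.7 / 59.4 → 74369.2 s.
Number of layers: 133 / 0.17 → 783 (rounded up).
Non-print overhead: 783 × 2.2 → 1722.6 s.
Total = 74369.2 + 1722.6 = 76091.8 s = 21.14 hours.

21.14 hours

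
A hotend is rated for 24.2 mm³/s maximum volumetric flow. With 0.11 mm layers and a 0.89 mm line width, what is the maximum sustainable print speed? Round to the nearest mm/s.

247 mm/s

A = 0.11 × 0.89 = 0.0979 mm².
v_max = Q/A = 24.2/0.0979 = 247.19 mm/s → 247 mm/s.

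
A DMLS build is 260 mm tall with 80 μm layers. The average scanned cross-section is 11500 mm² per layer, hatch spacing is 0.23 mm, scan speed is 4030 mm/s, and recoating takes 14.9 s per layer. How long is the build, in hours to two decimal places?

24.65 hours

Number of layers: 260 / 0.08 → 3250 (rounded up).
Scan path per layer: 11500 / 0.23 → 50000 mm.
Laser time per layer = 50000 / 4030 = 12.4069 s.
Per-layer time = 12.4069 + 14.9 = 27.3069 s.
3250 layers × 27.3069 s/layer = 88747.425 s, i.e. 24.65 hours.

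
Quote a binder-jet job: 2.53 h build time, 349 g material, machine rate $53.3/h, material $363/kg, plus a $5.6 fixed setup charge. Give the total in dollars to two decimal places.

$267.14

Machine-time cost = 53.3 × 2.53 = $134.849.
Feedstock cost = 363 × 349/1000 = $126.687.
Adding setup: 134.849 + 126.687 + 5.6 → 267.136 ≈ $267.14.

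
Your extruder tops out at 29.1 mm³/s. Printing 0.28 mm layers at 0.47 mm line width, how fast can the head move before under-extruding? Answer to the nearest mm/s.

221 mm/s

A: 0.28 × 0.47 → 0.1316 mm².
v_max = Q/A = 29.1/0.1316 = 221.12 mm/s → 221 mm/s.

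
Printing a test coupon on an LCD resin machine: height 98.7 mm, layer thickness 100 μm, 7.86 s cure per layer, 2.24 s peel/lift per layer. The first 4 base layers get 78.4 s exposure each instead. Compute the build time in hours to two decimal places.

2.85 hours

Number of layers: 98.7 / 0.1 → 987 (rounded up).
Burn-in layers = 4 × (78.4 + 2.24), so 322.56 s.
Regular layers = 983 × (7.86 + 2.24), so 9928.3 s.
Sum: 322.56 + 9928.3 = 10250.86 s → 2.85 hours.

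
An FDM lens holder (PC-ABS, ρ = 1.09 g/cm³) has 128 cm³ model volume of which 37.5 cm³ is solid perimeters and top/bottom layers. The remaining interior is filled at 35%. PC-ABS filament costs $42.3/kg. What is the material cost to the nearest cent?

$3.19

Volume inside the shell: 128 − 37.5 → 90.5 cm³.
Infill deposited = 0.35 × 90.5, so 31.675 cm³.
Total printed volume: 37.5 + 31.675 → 69.175 cm³.
Mass: 69.175 × 1.09 → 75.40075 g.
Cost = 75.40075 g / 1000 × $42.3/kg = $3.19.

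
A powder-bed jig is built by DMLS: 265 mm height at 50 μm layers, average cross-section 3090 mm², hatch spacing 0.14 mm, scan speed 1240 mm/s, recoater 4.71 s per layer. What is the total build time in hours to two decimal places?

33.14 hours

Layers = ⌈265/0.05⌉ = 5300.
Hatch length per layer: 3090 / 0.14 → 22071.4 mm.
Per-layer scan time = 22071.4 / 1240, so 17.7995 s.
Time per layer = 17.7995 + 4.71, so 22.5095 s.
5300 layers × 22.5095 s/layer = 119300.35 s, i.e. 33.14 hours.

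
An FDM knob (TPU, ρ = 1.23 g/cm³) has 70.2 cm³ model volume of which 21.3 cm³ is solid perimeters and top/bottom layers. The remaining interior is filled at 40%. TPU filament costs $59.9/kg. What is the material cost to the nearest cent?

Infill region = 70.2 − 21.3, so 48.9 cm³.
Deposited infill: 0.40 × 48.9 → 19.56 cm³.
Total extruded = 21.3 + 19.56 = 40.86 cm³.
Mass = 40.86 × 1.23, so 50.2578 g.
At $59.9/kg: 50.2578/1000 × 59.9 = $3.01.

$3.01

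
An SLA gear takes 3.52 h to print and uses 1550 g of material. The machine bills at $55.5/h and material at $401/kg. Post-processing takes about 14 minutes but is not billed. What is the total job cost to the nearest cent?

Time charge = 55.5 × 3.52, so $195.36.
Feedstock cost = 401 × 1550/1000 = $621.55.
Total = 195.36 + 621.55 = $816.91.

$816.91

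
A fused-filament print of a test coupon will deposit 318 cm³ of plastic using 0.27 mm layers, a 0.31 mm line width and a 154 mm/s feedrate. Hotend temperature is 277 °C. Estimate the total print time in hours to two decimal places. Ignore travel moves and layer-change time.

Bead cross-section = 0.27 × 0.31 = 0.0837 mm².
Path length: 318000 mm³ / 0.0837 mm² → 3799283.2 mm.
Time extruding = 3799283.2 / 154, so 24670.7 s.
24670.7 s = 6.85 hours.

6.85 hours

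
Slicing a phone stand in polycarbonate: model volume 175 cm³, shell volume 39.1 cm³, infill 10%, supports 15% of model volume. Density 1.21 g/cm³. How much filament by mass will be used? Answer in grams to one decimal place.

95.5 g

Interior volume = 175 − 39.1, so 135.9 cm³.
Deposited infill = 0.10 × 135.9, so 13.59 cm³.
Support: 0.15 × 175 → 26.25 cm³.
Total printed volume: 39.1 + 13.59 + 26.25 → 78.94 cm³.
Mass = 78.94 × 1.21, so 95.5174 g.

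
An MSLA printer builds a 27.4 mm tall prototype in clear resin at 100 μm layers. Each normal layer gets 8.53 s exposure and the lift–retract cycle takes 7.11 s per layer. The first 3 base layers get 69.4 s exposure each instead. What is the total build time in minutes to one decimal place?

74.5 minutes

Number of layers: 27.4 / 0.1 → 274 (rounded up).
Base layers: 3 × (69.4 + 7.11) → 229.53 s.
Regular layers = 271 × (8.53 + 7.11) = 4238.44 s.
Total = 229.53 + 4238.44 = 4467.97 s = 74.5 minutes.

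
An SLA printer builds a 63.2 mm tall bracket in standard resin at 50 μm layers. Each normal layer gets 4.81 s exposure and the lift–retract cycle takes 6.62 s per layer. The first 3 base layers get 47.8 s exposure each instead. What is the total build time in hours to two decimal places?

Layers = ⌈63.2/0.05⌉ = 1264.
Burn-in layers = 3 × (47.8 + 6.62), so 163.26 s.
Remaining layers = 1261 × (4.81 + 6.62) = 14413.23 s.
Sum: 163.26 + 14413.23 = 14576.49 s → 4.05 hours.

4.05 hours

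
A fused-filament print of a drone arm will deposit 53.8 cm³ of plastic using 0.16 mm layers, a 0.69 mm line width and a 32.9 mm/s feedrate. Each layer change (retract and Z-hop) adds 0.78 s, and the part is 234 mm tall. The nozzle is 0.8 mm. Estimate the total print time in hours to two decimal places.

4.43 hours

Line area = 0.16 × 0.69, so 0.1104 mm².
Path length: 53800 mm³ / 0.1104 mm² → 487318.8 mm.
Extrusion time = 487318.8 / 32.9 = 14812.1 s.
Number of layers: 234 / 0.16 → 1463 (rounded up).
Z-hop total: 1463 × 0.78 → 1141.14 s.
Total = 14812.1 + 1141.14 = 15953.24 s = 4.43 hours.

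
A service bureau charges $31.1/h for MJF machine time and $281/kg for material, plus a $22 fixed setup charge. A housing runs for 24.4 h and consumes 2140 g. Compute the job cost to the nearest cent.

$1382.18

Machine cost = 31.1 × 24.4, so $758.84.
Material charge = 281 × 2140/1000 = $601.34.
Total = 758.84 + 601.34 + 22 = $1382.18.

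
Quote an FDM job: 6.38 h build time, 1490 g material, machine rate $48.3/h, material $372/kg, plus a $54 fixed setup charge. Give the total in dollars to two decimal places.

Machine cost = 48.3 × 6.38 = $308.154.
Feedstock cost: 372 × 1490/1000 → $554.28.
Total = 308.154 + 554.28 + 54 = 916.434 ≈ $916.43.

$916.43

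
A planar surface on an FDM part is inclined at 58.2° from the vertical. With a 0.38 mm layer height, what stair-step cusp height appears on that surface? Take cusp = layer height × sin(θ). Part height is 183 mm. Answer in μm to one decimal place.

323.0 μm

h_c = t·sin θ = 0.38 × 0.8499 = 0.322962 mm (323.0 μm).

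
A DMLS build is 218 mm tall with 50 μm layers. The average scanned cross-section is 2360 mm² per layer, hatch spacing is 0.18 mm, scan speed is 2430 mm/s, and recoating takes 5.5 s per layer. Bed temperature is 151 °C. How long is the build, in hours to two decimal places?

Number of layers: 218 / 0.05 → 4360 (rounded up).
Hatch length per layer = 2360 / 0.18, so 13111.1 mm.
Laser time per layer = 13111.1 / 2430 = 5.3955 s.
Time per layer = 5.3955 + 5.5, so 10.8955 s.
Total: 4360 × 10.8955 s = 47504.38 s → 13.20 hours.

13.20 hours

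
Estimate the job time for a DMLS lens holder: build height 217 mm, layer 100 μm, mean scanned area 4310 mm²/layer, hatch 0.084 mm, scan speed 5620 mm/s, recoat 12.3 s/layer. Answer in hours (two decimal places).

Layers = ⌈217/0.1⌉ = 2170.
Per-layer scan distance = 4310 / 0.084 = 51309.5 mm.
Per-layer scan time = 51309.5 / 5620 = 9.1298 s.
Layer cycle: 9.1298 + 12.3 → 21.4298 s.
Total: 2170 × 21.4298 s = 46502.666 s → 12.92 hours.

12.92 hours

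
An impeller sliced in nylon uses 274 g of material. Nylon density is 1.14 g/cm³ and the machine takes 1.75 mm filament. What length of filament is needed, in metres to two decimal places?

99.93 m

Volume = 274 g / 1.14 g·cm⁻³ = 240.3509 cm³ = 240350.9 mm³.
A = π r² = π × 0.875² = 2.4053 mm².
L = V/A = 240350.9/2.4053 = 99925.54 mm → 99.93 m.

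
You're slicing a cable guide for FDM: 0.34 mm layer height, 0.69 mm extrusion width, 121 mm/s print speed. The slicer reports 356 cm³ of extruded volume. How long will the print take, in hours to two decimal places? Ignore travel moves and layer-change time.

Bead cross-section = 0.34 × 0.69 = 0.2346 mm².
Toolpath length = 356 cm³ / 0.2346 mm² = 356000 / 0.2346 = 1517476.6 mm.
Time extruding = 1517476.6 / 121, so 12541.1 s.
Converting: 12541.1 s = 3.48 hours.

3.48 hours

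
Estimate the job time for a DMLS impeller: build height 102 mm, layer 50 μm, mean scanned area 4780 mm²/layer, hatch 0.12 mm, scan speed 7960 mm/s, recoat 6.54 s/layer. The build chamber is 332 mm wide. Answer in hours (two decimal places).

Number of layers: 102 / 0.05 → 2040 (rounded up).
Scan path per layer: 4780 / 0.12 → 39833.3 mm.
Scan time per layer = 39833.3 / 7960 = 5.0042 s.
Layer cycle: 5.0042 + 6.54 → 11.5442 s.
Build time = 2040 × 11.5442 = 23550.168 s = 6.54 hours.

6.54 hours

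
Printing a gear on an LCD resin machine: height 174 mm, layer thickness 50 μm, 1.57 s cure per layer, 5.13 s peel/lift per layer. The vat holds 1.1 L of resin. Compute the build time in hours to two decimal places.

6.48 hours

Number of layers: 174 / 0.05 → 3480 (rounded up).
Per-layer time: 1.57 + 5.13 → 6.7 s.
Total = 3480 × 6.7 = 23316 s = 6.48 hours.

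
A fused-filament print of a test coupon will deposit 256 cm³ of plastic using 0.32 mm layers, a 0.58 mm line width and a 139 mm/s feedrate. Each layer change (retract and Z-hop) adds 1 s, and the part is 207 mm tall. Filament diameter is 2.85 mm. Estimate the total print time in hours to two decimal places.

Extrusion cross-section: 0.32 × 0.58 → 0.1856 mm².
Toolpath length = 256 cm³ / 0.1856 mm² = 256000 / 0.1856 = 1379310.3 mm.
Time extruding: 1379310.3 / 139 → 9923.1 s.
Layers = ⌈207/0.32⌉ = 647.
Layer-change overhead = 647 × 1 = 647 s.
Altogether 9923.1 + 647 = 10570.1 s, i.e. 2.94 hours.

2.94 hours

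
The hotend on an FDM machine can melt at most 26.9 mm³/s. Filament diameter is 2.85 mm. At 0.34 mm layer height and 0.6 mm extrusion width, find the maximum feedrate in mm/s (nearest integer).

132 mm/s

A = 0.34 × 0.6 = 0.204 mm².
Max speed = 26.9 / 0.204 = 131.86 ≈ 132 mm/s.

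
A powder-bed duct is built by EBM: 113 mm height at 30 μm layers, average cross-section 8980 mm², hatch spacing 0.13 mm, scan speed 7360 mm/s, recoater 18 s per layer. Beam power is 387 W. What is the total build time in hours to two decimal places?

Number of layers: 113 / 0.03 → 3767 (rounded up).
Per-layer scan distance = 8980 / 0.13, so 69076.9 mm.
Per-layer scan time = 69076.9 / 7360, so 9.3854 s.
Layer cycle: 9.3854 + 18 → 27.3854 s.
Build time = 3767 × 27.3854 = 103160.8018 s = 28.66 hours.

28.66 hours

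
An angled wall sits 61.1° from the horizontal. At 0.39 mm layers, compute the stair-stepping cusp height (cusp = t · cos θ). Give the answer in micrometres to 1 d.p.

h_c = t·cos θ = 0.39 × 0.4833 = 0.188487 mm (188.5 μm).

188.5 μm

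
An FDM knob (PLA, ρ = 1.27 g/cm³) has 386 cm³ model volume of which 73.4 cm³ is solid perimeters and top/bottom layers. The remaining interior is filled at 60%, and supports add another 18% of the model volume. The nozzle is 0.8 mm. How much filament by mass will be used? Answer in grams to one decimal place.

419.7 g

Interior volume = 386 − 73.4, so 312.6 cm³.
Infill deposited = 0.60 × 312.6, so 187.56 cm³.
Support = 0.18 × 386, so 69.48 cm³.
Deposited volume = 73.4 + 187.56 + 69.48, so 330.44 cm³.
Mass = 330.44 × 1.27 = 419.6588 g.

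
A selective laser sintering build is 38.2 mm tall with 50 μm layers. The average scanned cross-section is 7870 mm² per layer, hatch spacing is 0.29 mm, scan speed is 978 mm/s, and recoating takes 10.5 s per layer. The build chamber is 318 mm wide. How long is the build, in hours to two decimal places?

8.12 hours

Layers = ⌈38.2/0.05⌉ = 764.
Per-layer scan distance = 7870 / 0.29 = 27137.9 mm.
Laser time per layer: 27137.9 / 978 → 27.7484 s.
Time per layer: 27.7484 + 10.5 → 38.2484 s.
Build time = 764 × 38.2484 = 29221.7776 s = 8.12 hours.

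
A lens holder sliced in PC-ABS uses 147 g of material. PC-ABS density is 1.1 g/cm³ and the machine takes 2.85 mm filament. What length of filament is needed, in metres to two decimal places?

Volume = 147 g / 1.1 g·cm⁻³ = 133.6364 cm³ = 133636.4 mm³.
Cross-section of 2.85 mm filament: π·(2.85/2)² = 6.3794 mm².
Length = 133636.4 / 6.3794 = 20948.11 mm = 20.95 m.

20.95 m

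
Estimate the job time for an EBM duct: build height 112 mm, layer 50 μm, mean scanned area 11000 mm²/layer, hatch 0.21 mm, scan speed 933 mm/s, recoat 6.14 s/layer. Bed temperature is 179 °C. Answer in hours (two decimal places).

Layers = ⌈112/0.05⌉ = 2240.
Scan path per layer = 11000 / 0.21 = 52381 mm.
Scan time per layer = 52381 / 933 = 56.1426 s.
Time per layer: 56.1426 + 6.14 → 62.2826 s.
Build time = 2240 × 62.2826 = 139513.024 s = 38.75 hours.

38.75 hours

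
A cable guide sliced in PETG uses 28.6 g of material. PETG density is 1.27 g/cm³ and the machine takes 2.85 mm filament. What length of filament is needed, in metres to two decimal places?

Volume = 28.6 g / 1.27 g·cm⁻³ = 22.5197 cm³ = 22519.7 mm³.
Filament cross-section = π × (2.85/2)² = 6.3794 mm².
L = V/A = 22519.7/6.3794 = 3530.07 mm → 3.53 m.

3.53 m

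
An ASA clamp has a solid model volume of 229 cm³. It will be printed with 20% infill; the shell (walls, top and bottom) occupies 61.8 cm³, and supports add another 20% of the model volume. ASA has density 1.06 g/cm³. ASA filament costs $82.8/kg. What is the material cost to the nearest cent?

Volume inside the shell = 229 − 61.8 = 167.2 cm³.
Infill deposited = 0.20 × 167.2 = 33.44 cm³.
Support: 0.20 × 229 → 45.8 cm³.
Total printed volume: 61.8 + 33.44 + 45.8 → 141.04 cm³.
Mass = 141.04 × 1.06 = 149.5024 g.
Cost = 149.5024 g / 1000 × $82.8/kg = $12.38.

$12.38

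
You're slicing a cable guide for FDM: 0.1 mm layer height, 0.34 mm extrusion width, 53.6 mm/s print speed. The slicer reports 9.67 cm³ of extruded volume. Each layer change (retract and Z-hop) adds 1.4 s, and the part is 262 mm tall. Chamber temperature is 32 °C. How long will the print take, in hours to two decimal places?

Line area = 0.1 × 0.34 = 0.034 mm².
Toolpath length = 9.67 cm³ / 0.034 mm² = 9670 / 0.034 = 284411.8 mm.
Time extruding = 284411.8 / 53.6, so 5306.2 s.
Layers = ⌈262/0.1⌉ = 2620.
Layer-change overhead = 2620 × 1.4 = 3668 s.
Altogether 5306.2 + 3668 = 8974.2 s, i.e. 2.49 hours.

2.49 hours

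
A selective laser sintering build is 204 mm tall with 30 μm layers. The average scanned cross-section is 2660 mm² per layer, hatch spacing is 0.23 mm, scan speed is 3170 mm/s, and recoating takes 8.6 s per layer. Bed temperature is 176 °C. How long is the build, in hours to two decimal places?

Layers = ⌈204/0.03⌉ = 6800.
Scan path per layer = 2660 / 0.23, so 11565.2 mm.
Scan time per layer: 11565.2 / 3170 → 3.6483 s.
Per-layer time = 3.6483 + 8.6 = 12.2483 s.
6800 layers × 12.2483 s/layer = 83288.44 s, i.e. 23.14 hours.

23.14 hours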